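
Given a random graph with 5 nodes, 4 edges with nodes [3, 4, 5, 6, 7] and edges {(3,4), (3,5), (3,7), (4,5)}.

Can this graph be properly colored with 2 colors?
No, G is not 2-colorable

The clique on vertices [3, 4, 5] has size 3 > 2, so it alone needs 3 colors.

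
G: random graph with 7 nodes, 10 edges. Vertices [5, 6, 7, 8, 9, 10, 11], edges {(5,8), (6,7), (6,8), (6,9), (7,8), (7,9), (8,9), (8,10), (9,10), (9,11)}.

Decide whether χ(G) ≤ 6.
Yes, G is 6-colorable

A valid 6-coloring: color 1: [8, 11]; color 2: [5, 9]; color 3: [7, 10]; color 4: [6].
(χ(G) = 4 ≤ 6.)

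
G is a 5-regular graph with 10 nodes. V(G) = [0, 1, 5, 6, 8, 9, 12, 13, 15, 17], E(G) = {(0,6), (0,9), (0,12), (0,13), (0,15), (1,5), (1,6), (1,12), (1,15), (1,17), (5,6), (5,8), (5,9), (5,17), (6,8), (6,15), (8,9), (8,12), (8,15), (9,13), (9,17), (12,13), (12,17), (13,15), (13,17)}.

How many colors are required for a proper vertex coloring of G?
χ(G) = 4

Clique number ω(G) = 3 (lower bound: χ ≥ ω).
Odd cycle [9, 8, 6, 1, 17] needs 3 colors (χ ≥ 3).
Vertex 5 is adjacent to every vertex of [1, 6, 8, 9, 17], which already need 3 colors among themselves, so 5 needs a new color (χ ≥ 4).
The coloring below uses 4 colors, so χ(G) = 4.
A valid 4-coloring: color 1: [1, 8, 13]; color 2: [6, 9, 12]; color 3: [15, 17]; color 4: [0, 5].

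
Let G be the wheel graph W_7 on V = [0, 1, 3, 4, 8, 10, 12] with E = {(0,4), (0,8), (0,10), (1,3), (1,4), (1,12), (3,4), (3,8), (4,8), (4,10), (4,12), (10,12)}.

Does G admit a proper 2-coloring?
The clique on vertices [0, 4, 8] has size 3 > 2, so it alone needs 3 colors.

No, G is not 2-colorable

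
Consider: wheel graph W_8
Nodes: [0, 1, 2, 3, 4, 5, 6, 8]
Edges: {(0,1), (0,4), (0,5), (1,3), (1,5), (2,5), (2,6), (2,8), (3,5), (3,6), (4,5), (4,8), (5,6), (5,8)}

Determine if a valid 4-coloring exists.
Yes, G is 4-colorable

A valid 4-coloring: color 1: [5]; color 2: [0, 2, 3]; color 3: [1, 6, 8]; color 4: [4].
(χ(G) = 4 ≤ 4.)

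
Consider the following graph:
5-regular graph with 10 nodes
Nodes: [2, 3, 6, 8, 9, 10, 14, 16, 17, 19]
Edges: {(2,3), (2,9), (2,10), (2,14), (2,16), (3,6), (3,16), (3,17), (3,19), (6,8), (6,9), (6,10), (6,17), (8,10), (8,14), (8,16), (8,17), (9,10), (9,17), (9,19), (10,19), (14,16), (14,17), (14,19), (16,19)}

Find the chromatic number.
Clique number ω(G) = 3 (lower bound: χ ≥ ω).
Suppose a proper 3-coloring c exists. The clique [2, 3, 16] takes 3 distinct colors; by symmetry let c(2) = 1, c(3) = 2, c(16) = 3.
- Vertex 14: neighbors [2, 16] already have colors [1, 3] ⇒ c(14) = 2.
- Vertex 8: neighbors [14, 16] already have colors [2, 3] ⇒ c(8) = 1.
- Vertex 6: neighbors [8, 3] already have colors [1, 2] ⇒ c(6) = 3.
- Vertex 17: neighbors [8, 3, 6] already have colors [1, 2, 3] — all 3 colors blocked. Contradiction.
The forced assignments end in a contradiction, so G has no proper 3-coloring (χ ≥ 4).
The coloring below uses 4 colors, so χ(G) = 4.
A valid 4-coloring: color 1: [6, 16]; color 2: [3, 9, 14]; color 3: [2, 8, 19]; color 4: [10, 17].

χ(G) = 4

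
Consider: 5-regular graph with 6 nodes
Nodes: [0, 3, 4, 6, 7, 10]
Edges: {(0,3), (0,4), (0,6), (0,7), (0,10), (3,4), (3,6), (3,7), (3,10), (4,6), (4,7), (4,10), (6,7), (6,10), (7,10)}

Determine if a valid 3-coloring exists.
The clique on vertices [0, 3, 4, 6, 7, 10] has size 6 > 3, so it alone needs 6 colors.

No, G is not 3-colorable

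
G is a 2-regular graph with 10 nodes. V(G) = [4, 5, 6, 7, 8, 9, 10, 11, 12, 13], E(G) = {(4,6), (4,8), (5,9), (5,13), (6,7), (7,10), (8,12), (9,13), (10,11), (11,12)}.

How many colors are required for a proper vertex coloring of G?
χ(G) = 3

Clique number ω(G) = 3 (lower bound: χ ≥ ω).
The clique on [5, 9, 13] has size 3, forcing χ ≥ 3, and the coloring below uses 3 colors, so χ(G) = 3.
A valid 3-coloring: color 1: [4, 5, 10, 12]; color 2: [7, 8, 11, 13]; color 3: [6, 9].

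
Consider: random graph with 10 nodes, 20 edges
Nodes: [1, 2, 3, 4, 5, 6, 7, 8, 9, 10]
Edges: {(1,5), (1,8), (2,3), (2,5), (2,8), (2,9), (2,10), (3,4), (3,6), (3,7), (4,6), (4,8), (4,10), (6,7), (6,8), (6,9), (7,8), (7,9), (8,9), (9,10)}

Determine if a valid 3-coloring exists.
No, G is not 3-colorable

The clique on vertices [6, 7, 8, 9] has size 4 > 3, so it alone needs 4 colors.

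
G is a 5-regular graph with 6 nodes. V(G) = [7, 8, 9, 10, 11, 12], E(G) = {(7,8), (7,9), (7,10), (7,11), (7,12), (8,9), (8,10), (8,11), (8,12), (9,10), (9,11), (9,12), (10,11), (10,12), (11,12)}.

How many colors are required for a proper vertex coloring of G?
χ(G) = 6

Clique number ω(G) = 6 (lower bound: χ ≥ ω).
The clique on [7, 8, 9, 10, 11, 12] has size 6, forcing χ ≥ 6, and the coloring below uses 6 colors, so χ(G) = 6.
A valid 6-coloring: color 1: [9]; color 2: [11]; color 3: [8]; color 4: [10]; color 5: [7]; color 6: [12].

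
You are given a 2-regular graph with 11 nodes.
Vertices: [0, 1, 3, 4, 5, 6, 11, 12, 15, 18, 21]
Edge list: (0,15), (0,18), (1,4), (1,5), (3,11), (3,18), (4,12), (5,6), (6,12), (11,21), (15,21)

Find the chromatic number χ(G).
Clique number ω(G) = 2 (lower bound: χ ≥ ω).
Odd cycle [5, 1, 4, 12, 6] needs 3 colors (χ ≥ 3).
The coloring below uses 3 colors, so χ(G) = 3.
A valid 3-coloring: color 1: [0, 1, 3, 12, 21]; color 2: [4, 5, 11, 15, 18]; color 3: [6].

χ(G) = 3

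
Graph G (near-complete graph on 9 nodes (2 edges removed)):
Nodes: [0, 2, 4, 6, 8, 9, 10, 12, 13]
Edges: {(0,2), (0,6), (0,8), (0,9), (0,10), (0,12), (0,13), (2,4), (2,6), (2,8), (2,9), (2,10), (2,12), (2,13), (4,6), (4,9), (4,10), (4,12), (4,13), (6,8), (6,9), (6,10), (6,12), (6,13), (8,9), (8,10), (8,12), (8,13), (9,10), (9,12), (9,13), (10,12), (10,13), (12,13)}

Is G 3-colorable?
No, G is not 3-colorable

The clique on vertices [0, 2, 6, 8, 9, 10, 12, 13] has size 8 > 3, so it alone needs 8 colors.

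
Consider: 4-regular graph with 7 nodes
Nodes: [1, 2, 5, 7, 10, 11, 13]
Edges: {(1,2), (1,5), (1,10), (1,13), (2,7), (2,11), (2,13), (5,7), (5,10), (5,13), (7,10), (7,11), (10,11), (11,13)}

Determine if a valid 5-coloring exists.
Yes, G is 5-colorable

A valid 5-coloring: color 1: [1, 11]; color 2: [2, 5]; color 3: [7, 13]; color 4: [10].
(χ(G) = 4 ≤ 5.)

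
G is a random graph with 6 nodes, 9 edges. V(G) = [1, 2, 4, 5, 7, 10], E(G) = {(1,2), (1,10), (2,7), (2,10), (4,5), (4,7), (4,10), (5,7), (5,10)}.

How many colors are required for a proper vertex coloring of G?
Clique number ω(G) = 3 (lower bound: χ ≥ ω).
The clique on [1, 2, 10] has size 3, forcing χ ≥ 3, and the coloring below uses 3 colors, so χ(G) = 3.
A valid 3-coloring: color 1: [7, 10]; color 2: [2, 5]; color 3: [1, 4].

χ(G) = 3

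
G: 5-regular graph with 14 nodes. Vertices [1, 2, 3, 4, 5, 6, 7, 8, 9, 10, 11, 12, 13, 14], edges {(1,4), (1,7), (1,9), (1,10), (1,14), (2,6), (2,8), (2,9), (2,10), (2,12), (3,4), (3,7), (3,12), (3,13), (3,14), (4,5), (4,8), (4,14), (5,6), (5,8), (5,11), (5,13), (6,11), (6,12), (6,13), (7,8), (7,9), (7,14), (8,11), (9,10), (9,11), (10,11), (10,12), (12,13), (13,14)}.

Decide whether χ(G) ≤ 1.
The clique on vertices [1, 9, 10] has size 3 > 1, so it alone needs 3 colors.

No, G is not 1-colorable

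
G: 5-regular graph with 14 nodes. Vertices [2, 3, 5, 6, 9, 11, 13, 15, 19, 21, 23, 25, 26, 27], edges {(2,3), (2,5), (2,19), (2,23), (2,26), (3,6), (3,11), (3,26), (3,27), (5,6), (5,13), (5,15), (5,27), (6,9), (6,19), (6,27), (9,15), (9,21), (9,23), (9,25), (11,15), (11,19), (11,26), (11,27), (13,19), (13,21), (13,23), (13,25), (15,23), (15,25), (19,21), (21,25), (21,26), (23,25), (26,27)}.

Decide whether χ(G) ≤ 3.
The clique on vertices [9, 15, 23, 25] has size 4 > 3, so it alone needs 4 colors.

No, G is not 3-colorable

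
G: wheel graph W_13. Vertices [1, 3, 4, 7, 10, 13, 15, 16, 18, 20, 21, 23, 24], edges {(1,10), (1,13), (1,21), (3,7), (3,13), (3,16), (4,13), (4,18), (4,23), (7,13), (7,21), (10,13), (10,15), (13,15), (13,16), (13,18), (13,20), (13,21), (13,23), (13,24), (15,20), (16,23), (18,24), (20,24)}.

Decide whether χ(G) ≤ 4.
Yes, G is 4-colorable

A valid 4-coloring: color 1: [13]; color 2: [3, 10, 18, 20, 21, 23]; color 3: [1, 4, 7, 15, 16, 24].
(χ(G) = 3 ≤ 4.)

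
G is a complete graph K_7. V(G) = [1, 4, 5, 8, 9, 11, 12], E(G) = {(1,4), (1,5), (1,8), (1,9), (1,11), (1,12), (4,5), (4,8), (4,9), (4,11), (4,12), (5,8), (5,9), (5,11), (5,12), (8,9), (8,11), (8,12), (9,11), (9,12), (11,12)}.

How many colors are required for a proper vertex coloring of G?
Clique number ω(G) = 7 (lower bound: χ ≥ ω).
The clique on [1, 4, 5, 8, 9, 11, 12] has size 7, forcing χ ≥ 7, and the coloring below uses 7 colors, so χ(G) = 7.
A valid 7-coloring: color 1: [8]; color 2: [11]; color 3: [12]; color 4: [1]; color 5: [5]; color 6: [4]; color 7: [9].

χ(G) = 7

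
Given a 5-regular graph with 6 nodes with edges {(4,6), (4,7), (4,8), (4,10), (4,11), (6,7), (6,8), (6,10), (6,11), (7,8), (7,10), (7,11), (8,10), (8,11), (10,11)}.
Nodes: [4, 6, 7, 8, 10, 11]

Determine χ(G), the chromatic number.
Clique number ω(G) = 6 (lower bound: χ ≥ ω).
The clique on [4, 6, 7, 8, 10, 11] has size 6, forcing χ ≥ 6, and the coloring below uses 6 colors, so χ(G) = 6.
A valid 6-coloring: color 1: [10]; color 2: [7]; color 3: [11]; color 4: [6]; color 5: [4]; color 6: [8].

χ(G) = 6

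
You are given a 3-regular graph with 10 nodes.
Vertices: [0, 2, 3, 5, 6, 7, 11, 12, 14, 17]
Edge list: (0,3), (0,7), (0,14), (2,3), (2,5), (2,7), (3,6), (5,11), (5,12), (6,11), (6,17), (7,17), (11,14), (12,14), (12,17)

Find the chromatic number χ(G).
χ(G) = 3

Clique number ω(G) = 2 (lower bound: χ ≥ ω).
Odd cycle [6, 11, 5, 12, 17] needs 3 colors (χ ≥ 3).
The coloring below uses 3 colors, so χ(G) = 3.
A valid 3-coloring: color 1: [0, 2, 11, 12]; color 2: [3, 5, 14, 17]; color 3: [6, 7].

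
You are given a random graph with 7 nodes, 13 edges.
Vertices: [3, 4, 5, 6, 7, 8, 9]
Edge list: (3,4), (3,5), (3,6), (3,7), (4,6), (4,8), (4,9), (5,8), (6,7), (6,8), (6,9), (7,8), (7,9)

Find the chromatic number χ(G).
χ(G) = 3

Clique number ω(G) = 3 (lower bound: χ ≥ ω).
The clique on [4, 6, 8] has size 3, forcing χ ≥ 3, and the coloring below uses 3 colors, so χ(G) = 3.
A valid 3-coloring: color 1: [5, 6]; color 2: [3, 8, 9]; color 3: [4, 7].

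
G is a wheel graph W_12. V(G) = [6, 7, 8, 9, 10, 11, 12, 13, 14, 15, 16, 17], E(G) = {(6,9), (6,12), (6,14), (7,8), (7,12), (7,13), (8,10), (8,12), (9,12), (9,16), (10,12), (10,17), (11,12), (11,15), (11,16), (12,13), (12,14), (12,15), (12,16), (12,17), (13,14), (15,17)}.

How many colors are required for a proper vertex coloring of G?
Clique number ω(G) = 3 (lower bound: χ ≥ ω).
Odd cycle [6, 14, 13, 7, 8, 10, 17, 15, 11, 16, 9] needs 3 colors (χ ≥ 3).
Vertex 12 is adjacent to every vertex of [6, 7, 8, 9, 10, 11, 13, 14, 15, 16, 17], which already need 3 colors among themselves, so 12 needs a new color (χ ≥ 4).
The coloring below uses 4 colors, so χ(G) = 4.
A valid 4-coloring: color 1: [12]; color 2: [6, 8, 13, 16, 17]; color 3: [7, 9, 10, 14, 15]; color 4: [11].

χ(G) = 4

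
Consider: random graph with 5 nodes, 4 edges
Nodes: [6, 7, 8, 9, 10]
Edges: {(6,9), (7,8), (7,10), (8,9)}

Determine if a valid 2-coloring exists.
Yes, G is 2-colorable

A valid 2-coloring: color 1: [6, 8, 10]; color 2: [7, 9].
(χ(G) = 2 ≤ 2.)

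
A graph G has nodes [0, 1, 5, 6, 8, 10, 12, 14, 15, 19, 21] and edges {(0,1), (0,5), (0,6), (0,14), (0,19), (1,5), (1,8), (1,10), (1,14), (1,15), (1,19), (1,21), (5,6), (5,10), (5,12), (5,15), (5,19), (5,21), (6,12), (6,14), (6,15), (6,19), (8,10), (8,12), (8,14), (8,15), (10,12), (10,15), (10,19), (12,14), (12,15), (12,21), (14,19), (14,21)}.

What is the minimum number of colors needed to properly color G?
χ(G) = 5

Clique number ω(G) = 4 (lower bound: χ ≥ ω).
Suppose a proper 4-coloring c exists. The clique [0, 1, 5, 19] takes 4 distinct colors; by symmetry let c(0) = 1, c(1) = 2, c(5) = 3, c(19) = 4.
- Vertex 14: neighbors [0, 1, 19] already have colors [1, 2, 4] ⇒ c(14) = 3.
- Vertex 10: neighbors [1, 5, 19] already have colors [2, 3, 4] ⇒ c(10) = 1.
- Vertex 15: neighbors [10, 1, 5] already have colors [1, 2, 3] ⇒ c(15) = 4.
- Vertex 8: neighbors [10, 1, 14, 15] already have colors [1, 2, 3, 4] — all 4 colors blocked. Contradiction.
The forced assignments end in a contradiction, so G has no proper 4-coloring (χ ≥ 5).
The coloring below uses 5 colors, so χ(G) = 5.
A valid 5-coloring: color 1: [5, 14]; color 2: [1, 12]; color 3: [15, 19, 21]; color 4: [6, 10]; color 5: [0, 8].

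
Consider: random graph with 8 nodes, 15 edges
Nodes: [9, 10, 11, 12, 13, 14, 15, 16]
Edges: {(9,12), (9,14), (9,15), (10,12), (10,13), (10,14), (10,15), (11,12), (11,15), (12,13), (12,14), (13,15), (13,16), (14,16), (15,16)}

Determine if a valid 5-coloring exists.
A valid 5-coloring: color 1: [12, 15]; color 2: [9, 10, 11, 16]; color 3: [13, 14].
(χ(G) = 3 ≤ 5.)

Yes, G is 5-colorable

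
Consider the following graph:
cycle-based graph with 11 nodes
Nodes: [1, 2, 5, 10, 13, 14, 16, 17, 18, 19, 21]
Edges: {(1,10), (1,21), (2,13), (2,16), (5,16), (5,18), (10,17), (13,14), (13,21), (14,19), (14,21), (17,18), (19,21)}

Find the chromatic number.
Clique number ω(G) = 3 (lower bound: χ ≥ ω).
The clique on [14, 19, 21] has size 3, forcing χ ≥ 3, and the coloring below uses 3 colors, so χ(G) = 3.
A valid 3-coloring: color 1: [10, 16, 18, 21]; color 2: [1, 5, 13, 17, 19]; color 3: [2, 14].

χ(G) = 3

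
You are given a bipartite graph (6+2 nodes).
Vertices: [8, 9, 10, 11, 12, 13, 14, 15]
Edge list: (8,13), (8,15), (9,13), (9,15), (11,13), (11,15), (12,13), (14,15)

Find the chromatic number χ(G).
χ(G) = 2

Clique number ω(G) = 2 (lower bound: χ ≥ ω).
The graph is bipartite (no odd cycle), so 2 colors suffice: χ(G) = 2.
A valid 2-coloring: color 1: [10, 13, 15]; color 2: [8, 9, 11, 12, 14].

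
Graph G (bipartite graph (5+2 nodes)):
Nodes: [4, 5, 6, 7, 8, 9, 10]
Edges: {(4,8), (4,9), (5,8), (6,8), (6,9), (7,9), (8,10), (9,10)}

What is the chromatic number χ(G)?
Clique number ω(G) = 2 (lower bound: χ ≥ ω).
The graph is bipartite (no odd cycle), so 2 colors suffice: χ(G) = 2.
A valid 2-coloring: color 1: [8, 9]; color 2: [4, 5, 6, 7, 10].

χ(G) = 2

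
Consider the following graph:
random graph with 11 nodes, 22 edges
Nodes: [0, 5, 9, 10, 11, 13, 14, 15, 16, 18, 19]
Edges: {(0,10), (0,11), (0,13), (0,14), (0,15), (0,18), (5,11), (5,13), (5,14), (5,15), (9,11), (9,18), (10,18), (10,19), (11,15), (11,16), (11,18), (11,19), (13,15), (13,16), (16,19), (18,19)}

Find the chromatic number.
Clique number ω(G) = 3 (lower bound: χ ≥ ω).
The clique on [0, 10, 18] has size 3, forcing χ ≥ 3, and the coloring below uses 3 colors, so χ(G) = 3.
A valid 3-coloring: color 1: [10, 11, 13, 14]; color 2: [0, 5, 9, 19]; color 3: [15, 16, 18].

χ(G) = 3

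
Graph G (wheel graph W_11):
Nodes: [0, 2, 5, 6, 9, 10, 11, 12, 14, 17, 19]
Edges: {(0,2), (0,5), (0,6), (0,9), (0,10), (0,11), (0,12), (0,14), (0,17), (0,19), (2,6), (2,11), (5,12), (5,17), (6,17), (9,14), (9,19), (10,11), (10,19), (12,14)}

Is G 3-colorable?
A valid 3-coloring: color 1: [0]; color 2: [5, 6, 11, 14, 19]; color 3: [2, 9, 10, 12, 17].
(χ(G) = 3 ≤ 3.)

Yes, G is 3-colorable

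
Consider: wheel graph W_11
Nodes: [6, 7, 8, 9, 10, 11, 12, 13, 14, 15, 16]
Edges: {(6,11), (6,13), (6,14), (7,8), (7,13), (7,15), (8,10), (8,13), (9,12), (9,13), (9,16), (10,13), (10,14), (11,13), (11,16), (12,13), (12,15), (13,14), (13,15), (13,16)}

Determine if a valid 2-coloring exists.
No, G is not 2-colorable

The clique on vertices [6, 11, 13] has size 3 > 2, so it alone needs 3 colors.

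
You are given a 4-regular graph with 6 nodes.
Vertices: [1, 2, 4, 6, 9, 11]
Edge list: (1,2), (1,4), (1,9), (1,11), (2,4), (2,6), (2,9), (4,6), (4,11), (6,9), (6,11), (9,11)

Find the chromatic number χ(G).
χ(G) = 3

Clique number ω(G) = 3 (lower bound: χ ≥ ω).
The clique on [1, 2, 9] has size 3, forcing χ ≥ 3, and the coloring below uses 3 colors, so χ(G) = 3.
A valid 3-coloring: color 1: [1, 6]; color 2: [4, 9]; color 3: [2, 11].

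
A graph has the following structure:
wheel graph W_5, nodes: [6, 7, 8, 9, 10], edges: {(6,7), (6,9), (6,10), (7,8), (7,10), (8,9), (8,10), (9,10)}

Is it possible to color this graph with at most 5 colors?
Yes, G is 5-colorable

A valid 5-coloring: color 1: [10]; color 2: [7, 9]; color 3: [6, 8].
(χ(G) = 3 ≤ 5.)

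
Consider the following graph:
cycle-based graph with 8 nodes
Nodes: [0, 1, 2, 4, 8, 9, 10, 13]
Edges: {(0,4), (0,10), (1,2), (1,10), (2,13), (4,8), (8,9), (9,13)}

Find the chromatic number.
Clique number ω(G) = 2 (lower bound: χ ≥ ω).
The graph is bipartite (no odd cycle), so 2 colors suffice: χ(G) = 2.
A valid 2-coloring: color 1: [0, 1, 8, 13]; color 2: [2, 4, 9, 10].

χ(G) = 2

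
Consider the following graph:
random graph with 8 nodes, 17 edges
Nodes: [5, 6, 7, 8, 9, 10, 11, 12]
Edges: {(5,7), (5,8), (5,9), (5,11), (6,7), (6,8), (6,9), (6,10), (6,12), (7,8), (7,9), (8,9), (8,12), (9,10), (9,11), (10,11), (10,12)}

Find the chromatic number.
Clique number ω(G) = 4 (lower bound: χ ≥ ω).
The clique on [5, 7, 8, 9] has size 4, forcing χ ≥ 4, and the coloring below uses 4 colors, so χ(G) = 4.
A valid 4-coloring: color 1: [9, 12]; color 2: [5, 6]; color 3: [8, 10]; color 4: [7, 11].

χ(G) = 4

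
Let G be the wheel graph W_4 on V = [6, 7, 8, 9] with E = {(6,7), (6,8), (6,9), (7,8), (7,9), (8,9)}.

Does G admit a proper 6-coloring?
Yes, G is 6-colorable

A valid 6-coloring: color 1: [8]; color 2: [7]; color 3: [9]; color 4: [6].
(χ(G) = 4 ≤ 6.)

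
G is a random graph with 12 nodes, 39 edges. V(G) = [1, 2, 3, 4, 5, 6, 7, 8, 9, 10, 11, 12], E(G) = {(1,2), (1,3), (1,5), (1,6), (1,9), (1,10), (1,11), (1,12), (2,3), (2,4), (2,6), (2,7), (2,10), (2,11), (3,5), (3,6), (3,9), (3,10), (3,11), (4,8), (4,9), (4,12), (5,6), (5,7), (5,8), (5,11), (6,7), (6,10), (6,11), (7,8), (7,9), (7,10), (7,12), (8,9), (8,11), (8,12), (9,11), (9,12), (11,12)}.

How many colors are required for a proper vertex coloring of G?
Clique number ω(G) = 5 (lower bound: χ ≥ ω).
The clique on [1, 2, 3, 6, 10] has size 5, forcing χ ≥ 5, and the coloring below uses 5 colors, so χ(G) = 5.
A valid 5-coloring: color 1: [1, 8]; color 2: [4, 10, 11]; color 3: [6, 9]; color 4: [3, 7]; color 5: [2, 5, 12].

χ(G) = 5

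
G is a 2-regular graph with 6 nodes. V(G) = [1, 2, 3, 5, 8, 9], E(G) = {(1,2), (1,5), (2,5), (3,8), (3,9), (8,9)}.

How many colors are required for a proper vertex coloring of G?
χ(G) = 3

Clique number ω(G) = 3 (lower bound: χ ≥ ω).
The clique on [3, 8, 9] has size 3, forcing χ ≥ 3, and the coloring below uses 3 colors, so χ(G) = 3.
A valid 3-coloring: color 1: [5, 9]; color 2: [2, 8]; color 3: [1, 3].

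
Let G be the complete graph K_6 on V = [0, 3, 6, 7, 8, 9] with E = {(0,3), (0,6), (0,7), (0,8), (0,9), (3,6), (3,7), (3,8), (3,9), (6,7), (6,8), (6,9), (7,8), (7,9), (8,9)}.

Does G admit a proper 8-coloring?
A valid 8-coloring: color 1: [3]; color 2: [0]; color 3: [9]; color 4: [7]; color 5: [6]; color 6: [8].
(χ(G) = 6 ≤ 8.)

Yes, G is 8-colorable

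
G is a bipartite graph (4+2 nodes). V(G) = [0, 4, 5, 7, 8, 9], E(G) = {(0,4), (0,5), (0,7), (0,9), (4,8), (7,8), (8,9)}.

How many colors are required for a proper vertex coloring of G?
χ(G) = 2

Clique number ω(G) = 2 (lower bound: χ ≥ ω).
The graph is bipartite (no odd cycle), so 2 colors suffice: χ(G) = 2.
A valid 2-coloring: color 1: [0, 8]; color 2: [4, 5, 7, 9].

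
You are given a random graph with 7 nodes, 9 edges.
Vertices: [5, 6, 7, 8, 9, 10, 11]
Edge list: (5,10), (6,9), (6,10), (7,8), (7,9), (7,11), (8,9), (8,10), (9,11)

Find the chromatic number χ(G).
Clique number ω(G) = 3 (lower bound: χ ≥ ω).
The clique on [7, 8, 9] has size 3, forcing χ ≥ 3, and the coloring below uses 3 colors, so χ(G) = 3.
A valid 3-coloring: color 1: [9, 10]; color 2: [5, 6, 8, 11]; color 3: [7].

χ(G) = 3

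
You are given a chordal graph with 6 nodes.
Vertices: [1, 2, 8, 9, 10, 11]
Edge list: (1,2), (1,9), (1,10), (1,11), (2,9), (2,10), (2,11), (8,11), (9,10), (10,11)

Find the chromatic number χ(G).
Clique number ω(G) = 4 (lower bound: χ ≥ ω).
The clique on [1, 2, 9, 10] has size 4, forcing χ ≥ 4, and the coloring below uses 4 colors, so χ(G) = 4.
A valid 4-coloring: color 1: [2, 8]; color 2: [1]; color 3: [10]; color 4: [9, 11].

χ(G) = 4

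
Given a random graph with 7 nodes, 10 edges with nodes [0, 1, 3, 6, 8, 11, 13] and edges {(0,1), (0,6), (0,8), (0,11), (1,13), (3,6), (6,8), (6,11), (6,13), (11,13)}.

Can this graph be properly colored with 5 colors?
Yes, G is 5-colorable

A valid 5-coloring: color 1: [1, 6]; color 2: [0, 3, 13]; color 3: [8, 11].
(χ(G) = 3 ≤ 5.)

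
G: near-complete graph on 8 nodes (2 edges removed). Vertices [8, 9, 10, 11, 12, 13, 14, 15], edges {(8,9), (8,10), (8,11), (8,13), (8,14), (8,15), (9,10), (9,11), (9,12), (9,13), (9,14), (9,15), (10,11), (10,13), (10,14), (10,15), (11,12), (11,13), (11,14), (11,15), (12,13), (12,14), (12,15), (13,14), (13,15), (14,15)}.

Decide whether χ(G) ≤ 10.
Yes, G is 10-colorable

A valid 10-coloring: color 1: [9]; color 2: [15]; color 3: [14]; color 4: [13]; color 5: [11]; color 6: [10, 12]; color 7: [8].
(χ(G) = 7 ≤ 10.)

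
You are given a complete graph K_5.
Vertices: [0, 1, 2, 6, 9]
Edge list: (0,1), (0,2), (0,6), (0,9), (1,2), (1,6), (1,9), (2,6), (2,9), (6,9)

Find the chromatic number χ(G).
Clique number ω(G) = 5 (lower bound: χ ≥ ω).
The clique on [0, 1, 2, 6, 9] has size 5, forcing χ ≥ 5, and the coloring below uses 5 colors, so χ(G) = 5.
A valid 5-coloring: color 1: [0]; color 2: [9]; color 3: [2]; color 4: [1]; color 5: [6].

χ(G) = 5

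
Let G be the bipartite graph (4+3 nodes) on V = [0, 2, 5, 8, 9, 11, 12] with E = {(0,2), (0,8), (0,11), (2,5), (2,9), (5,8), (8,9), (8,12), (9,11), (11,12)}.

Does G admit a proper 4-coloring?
Yes, G is 4-colorable

A valid 4-coloring: color 1: [2, 8, 11]; color 2: [0, 5, 9, 12].
(χ(G) = 2 ≤ 4.)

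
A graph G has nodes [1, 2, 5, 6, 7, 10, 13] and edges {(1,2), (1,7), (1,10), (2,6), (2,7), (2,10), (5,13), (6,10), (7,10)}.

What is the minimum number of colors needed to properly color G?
Clique number ω(G) = 4 (lower bound: χ ≥ ω).
The clique on [1, 2, 7, 10] has size 4, forcing χ ≥ 4, and the coloring below uses 4 colors, so χ(G) = 4.
A valid 4-coloring: color 1: [2, 5]; color 2: [10, 13]; color 3: [1, 6]; color 4: [7].

χ(G) = 4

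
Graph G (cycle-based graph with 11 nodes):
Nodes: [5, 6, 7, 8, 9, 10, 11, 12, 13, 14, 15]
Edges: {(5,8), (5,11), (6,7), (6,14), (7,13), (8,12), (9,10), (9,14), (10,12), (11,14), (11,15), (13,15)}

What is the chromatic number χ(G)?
Clique number ω(G) = 2 (lower bound: χ ≥ ω).
Odd cycle [9, 10, 12, 8, 5, 11, 14] needs 3 colors (χ ≥ 3).
The coloring below uses 3 colors, so χ(G) = 3.
A valid 3-coloring: color 1: [7, 8, 10, 14, 15]; color 2: [6, 9, 11, 12, 13]; color 3: [5].

χ(G) = 3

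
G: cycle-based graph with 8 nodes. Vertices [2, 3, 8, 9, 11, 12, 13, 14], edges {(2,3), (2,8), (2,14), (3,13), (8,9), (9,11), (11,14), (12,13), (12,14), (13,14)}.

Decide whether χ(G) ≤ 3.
Yes, G is 3-colorable

A valid 3-coloring: color 1: [3, 9, 14]; color 2: [2, 11, 13]; color 3: [8, 12].
(χ(G) = 3 ≤ 3.)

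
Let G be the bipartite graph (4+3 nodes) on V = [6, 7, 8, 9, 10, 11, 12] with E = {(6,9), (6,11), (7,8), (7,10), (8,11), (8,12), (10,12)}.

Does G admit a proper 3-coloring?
Yes, G is 3-colorable

A valid 3-coloring: color 1: [6, 8, 10]; color 2: [7, 9, 11, 12].
(χ(G) = 2 ≤ 3.)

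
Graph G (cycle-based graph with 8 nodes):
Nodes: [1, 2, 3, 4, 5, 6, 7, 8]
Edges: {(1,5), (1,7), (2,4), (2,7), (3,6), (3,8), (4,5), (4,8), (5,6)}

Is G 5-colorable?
A valid 5-coloring: color 1: [1, 3, 4]; color 2: [2, 5, 8]; color 3: [6, 7].
(χ(G) = 3 ≤ 5.)

Yes, G is 5-colorable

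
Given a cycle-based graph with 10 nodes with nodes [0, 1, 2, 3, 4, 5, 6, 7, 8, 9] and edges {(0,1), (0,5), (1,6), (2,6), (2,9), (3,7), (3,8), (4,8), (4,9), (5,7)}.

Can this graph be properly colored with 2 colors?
A valid 2-coloring: color 1: [0, 6, 7, 8, 9]; color 2: [1, 2, 3, 4, 5].
(χ(G) = 2 ≤ 2.)

Yes, G is 2-colorable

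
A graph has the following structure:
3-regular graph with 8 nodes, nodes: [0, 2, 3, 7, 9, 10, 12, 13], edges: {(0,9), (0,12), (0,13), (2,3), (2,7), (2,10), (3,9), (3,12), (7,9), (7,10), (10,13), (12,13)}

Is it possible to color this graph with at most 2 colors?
The clique on vertices [0, 12, 13] has size 3 > 2, so it alone needs 3 colors.

No, G is not 2-colorable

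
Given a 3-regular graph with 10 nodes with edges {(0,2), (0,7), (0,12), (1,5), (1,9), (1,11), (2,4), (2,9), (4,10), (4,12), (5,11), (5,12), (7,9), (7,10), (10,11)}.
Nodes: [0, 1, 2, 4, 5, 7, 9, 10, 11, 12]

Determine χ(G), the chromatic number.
χ(G) = 3

Clique number ω(G) = 3 (lower bound: χ ≥ ω).
The clique on [1, 5, 11] has size 3, forcing χ ≥ 3, and the coloring below uses 3 colors, so χ(G) = 3.
A valid 3-coloring: color 1: [0, 4, 5, 9]; color 2: [2, 7, 11, 12]; color 3: [1, 10].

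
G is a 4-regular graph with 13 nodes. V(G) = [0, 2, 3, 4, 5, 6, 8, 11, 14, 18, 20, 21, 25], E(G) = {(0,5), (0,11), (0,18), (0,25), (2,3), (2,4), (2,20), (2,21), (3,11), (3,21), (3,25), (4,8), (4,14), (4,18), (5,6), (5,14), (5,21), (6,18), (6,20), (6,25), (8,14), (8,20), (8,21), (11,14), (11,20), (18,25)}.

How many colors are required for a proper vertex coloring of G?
χ(G) = 3

Clique number ω(G) = 3 (lower bound: χ ≥ ω).
The clique on [0, 18, 25] has size 3, forcing χ ≥ 3, and the coloring below uses 3 colors, so χ(G) = 3.
A valid 3-coloring: color 1: [2, 5, 8, 11, 25]; color 2: [14, 18, 20, 21]; color 3: [0, 3, 4, 6].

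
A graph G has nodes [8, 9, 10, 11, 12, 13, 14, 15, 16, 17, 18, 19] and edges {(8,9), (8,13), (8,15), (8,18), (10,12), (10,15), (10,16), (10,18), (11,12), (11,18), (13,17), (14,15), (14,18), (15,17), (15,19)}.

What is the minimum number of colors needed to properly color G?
Clique number ω(G) = 2 (lower bound: χ ≥ ω).
The graph is bipartite (no odd cycle), so 2 colors suffice: χ(G) = 2.
A valid 2-coloring: color 1: [9, 12, 13, 15, 16, 18]; color 2: [8, 10, 11, 14, 17, 19].

χ(G) = 2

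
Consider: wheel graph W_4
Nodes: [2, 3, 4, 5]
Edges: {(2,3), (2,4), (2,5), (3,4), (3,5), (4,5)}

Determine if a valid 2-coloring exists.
The clique on vertices [2, 3, 4, 5] has size 4 > 2, so it alone needs 4 colors.

No, G is not 2-colorable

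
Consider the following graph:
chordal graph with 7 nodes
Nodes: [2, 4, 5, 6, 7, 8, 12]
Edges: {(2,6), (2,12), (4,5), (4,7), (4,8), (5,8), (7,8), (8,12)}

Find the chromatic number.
Clique number ω(G) = 3 (lower bound: χ ≥ ω).
The clique on [4, 5, 8] has size 3, forcing χ ≥ 3, and the coloring below uses 3 colors, so χ(G) = 3.
A valid 3-coloring: color 1: [2, 8]; color 2: [4, 6, 12]; color 3: [5, 7].

χ(G) = 3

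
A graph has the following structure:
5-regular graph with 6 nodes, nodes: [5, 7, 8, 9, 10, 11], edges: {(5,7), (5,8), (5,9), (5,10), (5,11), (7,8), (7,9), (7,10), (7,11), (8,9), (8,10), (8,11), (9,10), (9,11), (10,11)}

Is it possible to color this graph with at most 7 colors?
Yes, G is 7-colorable

A valid 7-coloring: color 1: [8]; color 2: [11]; color 3: [9]; color 4: [5]; color 5: [7]; color 6: [10].
(χ(G) = 6 ≤ 7.)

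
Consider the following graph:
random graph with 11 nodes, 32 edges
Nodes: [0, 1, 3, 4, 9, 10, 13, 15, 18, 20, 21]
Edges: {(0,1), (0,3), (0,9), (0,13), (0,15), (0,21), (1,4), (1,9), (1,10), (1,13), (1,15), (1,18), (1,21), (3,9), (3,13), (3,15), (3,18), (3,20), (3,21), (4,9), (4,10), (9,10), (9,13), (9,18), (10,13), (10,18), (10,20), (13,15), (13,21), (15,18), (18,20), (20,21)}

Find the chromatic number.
Clique number ω(G) = 4 (lower bound: χ ≥ ω).
Suppose a proper 4-coloring c exists. The clique [0, 1, 9, 13] takes 4 distinct colors; by symmetry let c(0) = 1, c(1) = 2, c(9) = 3, c(13) = 4.
- Vertex 3: neighbors [0, 9, 13] already have colors [1, 3, 4] ⇒ c(3) = 2.
- Vertex 10: neighbors [1, 9, 13] already have colors [2, 3, 4] ⇒ c(10) = 1.
- Vertex 18: neighbors [10, 1, 9] already have colors [1, 2, 3] ⇒ c(18) = 4.
- Vertex 20: neighbors [10, 3, 18] already have colors [1, 2, 4] ⇒ c(20) = 3.
- Vertex 21: neighbors [0, 1, 20, 13] already have colors [1, 2, 3, 4] — all 4 colors blocked. Contradiction.
The forced assignments end in a contradiction, so G has no proper 4-coloring (χ ≥ 5).
The coloring below uses 5 colors, so χ(G) = 5.
A valid 5-coloring: color 1: [1, 3]; color 2: [9, 15, 20]; color 3: [4, 13, 18]; color 4: [0, 10]; color 5: [21].

χ(G) = 5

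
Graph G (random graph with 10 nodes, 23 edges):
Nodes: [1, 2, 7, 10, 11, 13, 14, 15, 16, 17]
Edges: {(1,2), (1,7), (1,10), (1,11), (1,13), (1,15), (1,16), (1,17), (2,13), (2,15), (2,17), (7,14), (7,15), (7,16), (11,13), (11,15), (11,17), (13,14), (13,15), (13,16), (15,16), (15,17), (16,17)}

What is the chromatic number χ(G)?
Clique number ω(G) = 4 (lower bound: χ ≥ ω).
The clique on [1, 15, 16, 17] has size 4, forcing χ ≥ 4, and the coloring below uses 4 colors, so χ(G) = 4.
A valid 4-coloring: color 1: [1, 14]; color 2: [10, 15]; color 3: [7, 13, 17]; color 4: [2, 11, 16].

χ(G) = 4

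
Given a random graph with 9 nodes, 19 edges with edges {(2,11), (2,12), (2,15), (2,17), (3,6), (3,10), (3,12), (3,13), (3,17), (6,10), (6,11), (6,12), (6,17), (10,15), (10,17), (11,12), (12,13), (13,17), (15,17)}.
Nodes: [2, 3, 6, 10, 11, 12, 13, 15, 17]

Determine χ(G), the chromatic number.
χ(G) = 4

Clique number ω(G) = 4 (lower bound: χ ≥ ω).
The clique on [3, 6, 10, 17] has size 4, forcing χ ≥ 4, and the coloring below uses 4 colors, so χ(G) = 4.
A valid 4-coloring: color 1: [12, 17]; color 2: [2, 6, 13]; color 3: [3, 11, 15]; color 4: [10].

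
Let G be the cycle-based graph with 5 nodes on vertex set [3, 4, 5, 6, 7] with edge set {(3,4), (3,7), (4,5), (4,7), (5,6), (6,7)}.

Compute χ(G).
χ(G) = 3

Clique number ω(G) = 3 (lower bound: χ ≥ ω).
The clique on [3, 4, 7] has size 3, forcing χ ≥ 3, and the coloring below uses 3 colors, so χ(G) = 3.
A valid 3-coloring: color 1: [5, 7]; color 2: [4, 6]; color 3: [3].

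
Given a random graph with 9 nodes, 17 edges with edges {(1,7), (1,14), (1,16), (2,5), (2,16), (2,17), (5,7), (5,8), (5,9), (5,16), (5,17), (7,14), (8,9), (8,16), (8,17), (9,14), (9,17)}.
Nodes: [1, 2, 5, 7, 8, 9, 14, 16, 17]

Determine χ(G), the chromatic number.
χ(G) = 4

Clique number ω(G) = 4 (lower bound: χ ≥ ω).
The clique on [5, 8, 9, 17] has size 4, forcing χ ≥ 4, and the coloring below uses 4 colors, so χ(G) = 4.
A valid 4-coloring: color 1: [5, 14]; color 2: [7, 16, 17]; color 3: [1, 2, 9]; color 4: [8].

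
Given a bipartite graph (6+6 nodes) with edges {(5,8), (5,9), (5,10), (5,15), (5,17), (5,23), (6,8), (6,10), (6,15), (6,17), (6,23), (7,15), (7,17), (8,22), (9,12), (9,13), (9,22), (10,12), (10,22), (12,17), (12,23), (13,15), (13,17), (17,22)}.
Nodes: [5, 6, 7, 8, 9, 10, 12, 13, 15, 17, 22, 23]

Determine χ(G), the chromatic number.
χ(G) = 2

Clique number ω(G) = 2 (lower bound: χ ≥ ω).
The graph is bipartite (no odd cycle), so 2 colors suffice: χ(G) = 2.
A valid 2-coloring: color 1: [8, 9, 10, 15, 17, 23]; color 2: [5, 6, 7, 12, 13, 22].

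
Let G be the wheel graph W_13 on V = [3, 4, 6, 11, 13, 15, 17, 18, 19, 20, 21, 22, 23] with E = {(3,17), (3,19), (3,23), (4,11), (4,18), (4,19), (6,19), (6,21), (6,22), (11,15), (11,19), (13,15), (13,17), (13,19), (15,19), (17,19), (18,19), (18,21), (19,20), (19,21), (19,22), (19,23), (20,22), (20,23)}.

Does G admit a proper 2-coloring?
No, G is not 2-colorable

The clique on vertices [3, 17, 19] has size 3 > 2, so it alone needs 3 colors.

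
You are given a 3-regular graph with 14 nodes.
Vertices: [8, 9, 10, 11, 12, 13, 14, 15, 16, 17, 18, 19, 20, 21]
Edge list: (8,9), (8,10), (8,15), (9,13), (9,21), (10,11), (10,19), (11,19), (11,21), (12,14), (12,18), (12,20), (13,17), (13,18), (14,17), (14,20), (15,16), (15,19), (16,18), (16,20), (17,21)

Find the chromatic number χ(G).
Clique number ω(G) = 3 (lower bound: χ ≥ ω).
The clique on [10, 11, 19] has size 3, forcing χ ≥ 3, and the coloring below uses 3 colors, so χ(G) = 3.
A valid 3-coloring: color 1: [8, 13, 14, 16, 19, 21]; color 2: [9, 11, 12, 15, 17]; color 3: [10, 18, 20].

χ(G) = 3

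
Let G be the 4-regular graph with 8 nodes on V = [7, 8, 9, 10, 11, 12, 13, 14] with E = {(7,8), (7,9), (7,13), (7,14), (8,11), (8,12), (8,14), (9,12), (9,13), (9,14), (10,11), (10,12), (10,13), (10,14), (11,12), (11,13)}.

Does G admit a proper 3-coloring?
Yes, G is 3-colorable

A valid 3-coloring: color 1: [8, 9, 10]; color 2: [12, 13, 14]; color 3: [7, 11].
(χ(G) = 3 ≤ 3.)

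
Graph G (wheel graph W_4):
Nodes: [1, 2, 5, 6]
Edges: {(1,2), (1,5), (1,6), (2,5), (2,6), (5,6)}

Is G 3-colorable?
No, G is not 3-colorable

The clique on vertices [1, 2, 5, 6] has size 4 > 3, so it alone needs 4 colors.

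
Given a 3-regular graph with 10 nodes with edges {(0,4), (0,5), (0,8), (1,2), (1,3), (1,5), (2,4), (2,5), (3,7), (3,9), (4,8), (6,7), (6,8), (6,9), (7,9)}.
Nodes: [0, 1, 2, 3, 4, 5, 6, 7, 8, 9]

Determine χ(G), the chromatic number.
Clique number ω(G) = 3 (lower bound: χ ≥ ω).
The clique on [0, 4, 8] has size 3, forcing χ ≥ 3, and the coloring below uses 3 colors, so χ(G) = 3.
A valid 3-coloring: color 1: [1, 4, 7]; color 2: [0, 2, 3, 6]; color 3: [5, 8, 9].

χ(G) = 3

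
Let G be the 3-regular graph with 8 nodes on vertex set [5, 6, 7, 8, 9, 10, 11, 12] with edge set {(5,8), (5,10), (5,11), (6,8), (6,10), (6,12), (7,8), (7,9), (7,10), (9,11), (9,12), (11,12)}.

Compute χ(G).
Clique number ω(G) = 3 (lower bound: χ ≥ ω).
The clique on [9, 11, 12] has size 3, forcing χ ≥ 3, and the coloring below uses 3 colors, so χ(G) = 3.
A valid 3-coloring: color 1: [8, 9, 10]; color 2: [5, 7, 12]; color 3: [6, 11].

χ(G) = 3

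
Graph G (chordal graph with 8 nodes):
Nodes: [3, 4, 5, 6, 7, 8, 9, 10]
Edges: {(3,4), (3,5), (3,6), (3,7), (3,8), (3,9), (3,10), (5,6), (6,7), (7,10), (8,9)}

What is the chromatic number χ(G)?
Clique number ω(G) = 3 (lower bound: χ ≥ ω).
The clique on [3, 5, 6] has size 3, forcing χ ≥ 3, and the coloring below uses 3 colors, so χ(G) = 3.
A valid 3-coloring: color 1: [3]; color 2: [4, 5, 7, 9]; color 3: [6, 8, 10].

χ(G) = 3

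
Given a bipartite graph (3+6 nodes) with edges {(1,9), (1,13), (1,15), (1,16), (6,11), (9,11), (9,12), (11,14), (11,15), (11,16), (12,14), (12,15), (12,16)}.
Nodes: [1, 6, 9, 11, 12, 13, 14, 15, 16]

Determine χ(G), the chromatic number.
Clique number ω(G) = 2 (lower bound: χ ≥ ω).
The graph is bipartite (no odd cycle), so 2 colors suffice: χ(G) = 2.
A valid 2-coloring: color 1: [1, 11, 12]; color 2: [6, 9, 13, 14, 15, 16].

χ(G) = 2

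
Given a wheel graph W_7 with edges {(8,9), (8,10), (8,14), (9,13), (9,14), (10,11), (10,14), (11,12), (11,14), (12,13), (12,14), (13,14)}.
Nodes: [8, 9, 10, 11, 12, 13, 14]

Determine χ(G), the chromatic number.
Clique number ω(G) = 3 (lower bound: χ ≥ ω).
The clique on [8, 9, 14] has size 3, forcing χ ≥ 3, and the coloring below uses 3 colors, so χ(G) = 3.
A valid 3-coloring: color 1: [14]; color 2: [8, 11, 13]; color 3: [9, 10, 12].

χ(G) = 3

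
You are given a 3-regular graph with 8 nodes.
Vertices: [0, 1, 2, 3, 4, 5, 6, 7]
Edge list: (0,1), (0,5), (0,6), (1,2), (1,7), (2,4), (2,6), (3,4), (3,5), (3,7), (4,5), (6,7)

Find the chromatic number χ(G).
Clique number ω(G) = 3 (lower bound: χ ≥ ω).
The clique on [3, 4, 5] has size 3, forcing χ ≥ 3, and the coloring below uses 3 colors, so χ(G) = 3.
A valid 3-coloring: color 1: [0, 4, 7]; color 2: [1, 5, 6]; color 3: [2, 3].

χ(G) = 3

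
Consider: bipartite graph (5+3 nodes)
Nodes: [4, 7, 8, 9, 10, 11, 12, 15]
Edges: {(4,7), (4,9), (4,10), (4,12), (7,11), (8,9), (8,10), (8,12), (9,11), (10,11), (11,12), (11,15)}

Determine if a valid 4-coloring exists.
Yes, G is 4-colorable

A valid 4-coloring: color 1: [4, 8, 11]; color 2: [7, 9, 10, 12, 15].
(χ(G) = 2 ≤ 4.)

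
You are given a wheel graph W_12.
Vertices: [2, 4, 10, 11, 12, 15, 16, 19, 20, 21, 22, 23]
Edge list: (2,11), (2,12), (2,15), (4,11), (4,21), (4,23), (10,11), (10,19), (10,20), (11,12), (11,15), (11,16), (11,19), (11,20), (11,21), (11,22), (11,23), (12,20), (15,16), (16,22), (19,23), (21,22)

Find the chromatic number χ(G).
Clique number ω(G) = 3 (lower bound: χ ≥ ω).
Odd cycle [12, 2, 15, 16, 22, 21, 4, 23, 19, 10, 20] needs 3 colors (χ ≥ 3).
Vertex 11 is adjacent to every vertex of [2, 4, 10, 12, 15, 16, 19, 20, 21, 22, 23], which already need 3 colors among themselves, so 11 needs a new color (χ ≥ 4).
The coloring below uses 4 colors, so χ(G) = 4.
A valid 4-coloring: color 1: [11]; color 2: [4, 10, 12, 15, 22]; color 3: [2, 16, 20, 21, 23]; color 4: [19].

χ(G) = 4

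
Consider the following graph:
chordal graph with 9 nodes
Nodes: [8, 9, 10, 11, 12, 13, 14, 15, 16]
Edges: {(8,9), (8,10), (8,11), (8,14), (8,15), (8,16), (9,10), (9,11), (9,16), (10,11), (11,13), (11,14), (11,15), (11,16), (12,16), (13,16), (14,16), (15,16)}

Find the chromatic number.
χ(G) = 4

Clique number ω(G) = 4 (lower bound: χ ≥ ω).
The clique on [8, 9, 11, 16] has size 4, forcing χ ≥ 4, and the coloring below uses 4 colors, so χ(G) = 4.
A valid 4-coloring: color 1: [10, 16]; color 2: [11, 12]; color 3: [8, 13]; color 4: [9, 14, 15].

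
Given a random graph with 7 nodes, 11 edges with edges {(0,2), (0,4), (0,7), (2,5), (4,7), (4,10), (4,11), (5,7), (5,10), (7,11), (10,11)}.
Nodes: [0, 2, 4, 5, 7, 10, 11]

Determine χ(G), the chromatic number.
χ(G) = 3

Clique number ω(G) = 3 (lower bound: χ ≥ ω).
The clique on [0, 4, 7] has size 3, forcing χ ≥ 3, and the coloring below uses 3 colors, so χ(G) = 3.
A valid 3-coloring: color 1: [4, 5]; color 2: [2, 7, 10]; color 3: [0, 11].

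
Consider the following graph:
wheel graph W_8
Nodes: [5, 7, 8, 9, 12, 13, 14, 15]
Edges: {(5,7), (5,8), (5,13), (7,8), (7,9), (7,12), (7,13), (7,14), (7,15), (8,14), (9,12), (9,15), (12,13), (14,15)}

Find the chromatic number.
χ(G) = 4

Clique number ω(G) = 3 (lower bound: χ ≥ ω).
Odd cycle [13, 5, 8, 14, 15, 9, 12] needs 3 colors (χ ≥ 3).
Vertex 7 is adjacent to every vertex of [5, 8, 9, 12, 13, 14, 15], which already need 3 colors among themselves, so 7 needs a new color (χ ≥ 4).
The coloring below uses 4 colors, so χ(G) = 4.
A valid 4-coloring: color 1: [7]; color 2: [8, 9, 13]; color 3: [5, 12, 14]; color 4: [15].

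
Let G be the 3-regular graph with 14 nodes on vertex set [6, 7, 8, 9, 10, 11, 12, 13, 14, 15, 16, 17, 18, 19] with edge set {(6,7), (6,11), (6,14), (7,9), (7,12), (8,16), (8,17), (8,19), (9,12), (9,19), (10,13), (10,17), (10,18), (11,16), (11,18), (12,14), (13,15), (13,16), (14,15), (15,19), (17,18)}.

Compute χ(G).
χ(G) = 3

Clique number ω(G) = 3 (lower bound: χ ≥ ω).
The clique on [7, 9, 12] has size 3, forcing χ ≥ 3, and the coloring below uses 3 colors, so χ(G) = 3.
A valid 3-coloring: color 1: [6, 12, 13, 17, 19]; color 2: [8, 9, 10, 11, 15]; color 3: [7, 14, 16, 18].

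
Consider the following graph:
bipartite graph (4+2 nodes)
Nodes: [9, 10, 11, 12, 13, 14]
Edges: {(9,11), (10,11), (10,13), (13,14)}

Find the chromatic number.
Clique number ω(G) = 2 (lower bound: χ ≥ ω).
The graph is bipartite (no odd cycle), so 2 colors suffice: χ(G) = 2.
A valid 2-coloring: color 1: [9, 10, 12, 14]; color 2: [11, 13].

χ(G) = 2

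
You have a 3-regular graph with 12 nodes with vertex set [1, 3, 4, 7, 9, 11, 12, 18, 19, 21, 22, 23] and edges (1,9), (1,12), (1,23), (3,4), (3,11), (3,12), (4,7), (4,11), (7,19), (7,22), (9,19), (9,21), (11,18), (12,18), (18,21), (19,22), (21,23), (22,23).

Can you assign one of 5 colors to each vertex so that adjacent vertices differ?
A valid 5-coloring: color 1: [4, 9, 18, 22]; color 2: [1, 3, 7, 21]; color 3: [11, 12, 19, 23].
(χ(G) = 3 ≤ 5.)

Yes, G is 5-colorable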